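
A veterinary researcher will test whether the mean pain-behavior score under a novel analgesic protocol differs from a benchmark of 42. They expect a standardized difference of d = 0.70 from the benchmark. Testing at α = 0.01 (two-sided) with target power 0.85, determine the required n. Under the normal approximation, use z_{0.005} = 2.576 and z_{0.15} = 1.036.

n = 27

For a one-sample test: n = ((z_{α/2} + z_β) / d)².
z_{α/2} + z_β = 2.576 + 1.036 = 3.612.
n = (3.612 / 0.70)² = 5.160² = 26.63.
Round up.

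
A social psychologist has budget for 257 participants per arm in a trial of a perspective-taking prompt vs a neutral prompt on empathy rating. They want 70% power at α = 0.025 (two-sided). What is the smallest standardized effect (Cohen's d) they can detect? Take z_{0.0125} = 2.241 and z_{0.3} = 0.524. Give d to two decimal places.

For two independent groups of n = 257 each: d_min = (z_{α/2} + z_β)·√(2/n).
z-sum = 2.241 + 0.524 = 2.765.
d_min = 2.765 × √(2/257) = 2.765 × 0.0882 = 0.244.

d_min ≈ 0.24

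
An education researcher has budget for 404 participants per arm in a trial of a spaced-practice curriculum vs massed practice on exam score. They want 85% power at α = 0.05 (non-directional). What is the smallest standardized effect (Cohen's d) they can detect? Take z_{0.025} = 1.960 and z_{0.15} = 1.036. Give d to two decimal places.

For two independent groups of n = 404 each: d_min = (z_{α/2} + z_β)·√(2/n).
z-sum = 1.960 + 1.036 = 2.996.
d_min = 2.996 × √(2/404) = 2.996 × 0.0704 = 0.211.

d_min ≈ 0.21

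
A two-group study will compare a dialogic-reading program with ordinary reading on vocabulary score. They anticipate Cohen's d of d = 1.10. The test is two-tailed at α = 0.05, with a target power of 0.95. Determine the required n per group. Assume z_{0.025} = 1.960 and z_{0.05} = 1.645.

n = 22 per group

For two independent groups with equal n: n = 2·((z_{α/2} + z_β) / d)².
z_{α/2} + z_β = 1.960 + 1.645 = 3.605.
n = 2 × (3.605 / 1.10)² = 2 × 3.277² = 2 × 10.74 = 21.5.
Round up to the next whole participant.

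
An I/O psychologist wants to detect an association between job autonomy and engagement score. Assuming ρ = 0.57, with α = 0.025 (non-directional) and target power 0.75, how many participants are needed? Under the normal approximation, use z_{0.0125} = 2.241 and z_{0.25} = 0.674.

n = 24

Fisher's z: C = ½·ln((1+r)/(1−r)) = ½·ln(3.6512) = 0.6475.
n = ((z_{α/2} + z_β)/C)² + 3.
(2.241 + 0.674) / 0.6475 = 2.915 / 0.6475 = 4.502.
n = 4.502² + 3 = 20.27 + 3 = 23.3.
Round up.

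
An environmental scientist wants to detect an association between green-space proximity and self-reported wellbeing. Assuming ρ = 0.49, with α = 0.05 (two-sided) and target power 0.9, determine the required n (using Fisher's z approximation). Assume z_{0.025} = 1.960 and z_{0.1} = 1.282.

n = 40

Fisher's z: C = ½·ln((1+r)/(1−r)) = ½·ln(2.9216) = 0.5361.
n = ((z_{α/2} + z_β)/C)² + 3.
(1.960 + 1.282) / 0.5361 = 3.242 / 0.5361 = 6.047.
n = 6.047² + 3 = 36.57 + 3 = 39.6.
Round up.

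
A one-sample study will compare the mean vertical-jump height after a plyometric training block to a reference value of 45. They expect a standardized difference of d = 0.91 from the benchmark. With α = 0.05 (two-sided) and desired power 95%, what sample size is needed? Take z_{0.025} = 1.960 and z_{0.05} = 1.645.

n = 16

For a one-sample test: n = ((z_{α/2} + z_β) / d)².
z_{α/2} + z_β = 1.960 + 1.645 = 3.605.
n = (3.605 / 0.91)² = 3.962² = 15.69.
Round up.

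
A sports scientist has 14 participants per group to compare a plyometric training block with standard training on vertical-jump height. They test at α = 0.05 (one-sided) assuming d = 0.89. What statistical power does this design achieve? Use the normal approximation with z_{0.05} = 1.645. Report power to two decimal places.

For two equal groups, power = Φ(d·√(n/2) − z_{α}).
d·√(n/2) = 0.89 × √(14/2) = 0.89 × 2.646 = 2.355.
z_β = 2.355 − 1.645 = 0.710.
Power = Φ(0.710) = 0.761.

power ≈ 0.76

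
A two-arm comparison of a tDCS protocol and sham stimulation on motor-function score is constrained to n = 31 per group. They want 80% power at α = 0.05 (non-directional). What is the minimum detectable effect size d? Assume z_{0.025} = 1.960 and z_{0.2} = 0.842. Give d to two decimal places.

d_min ≈ 0.71

For two independent groups of n = 31 each: d_min = (z_{α/2} + z_β)·√(2/n).
z-sum = 1.960 + 0.842 = 2.802.
d_min = 2.802 × √(2/31) = 2.802 × 0.2540 = 0.712.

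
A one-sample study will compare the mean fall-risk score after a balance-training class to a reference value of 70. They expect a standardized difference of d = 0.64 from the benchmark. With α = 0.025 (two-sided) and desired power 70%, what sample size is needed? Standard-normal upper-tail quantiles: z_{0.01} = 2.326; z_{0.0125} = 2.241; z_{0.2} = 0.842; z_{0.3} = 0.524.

n = 19

For a one-sample test: n = ((z_{α/2} + z_β) / d)².
z_{α/2} + z_β = 2.241 + 0.524 = 2.765.
n = (2.765 / 0.64)² = 4.320² = 18.67.
Round up.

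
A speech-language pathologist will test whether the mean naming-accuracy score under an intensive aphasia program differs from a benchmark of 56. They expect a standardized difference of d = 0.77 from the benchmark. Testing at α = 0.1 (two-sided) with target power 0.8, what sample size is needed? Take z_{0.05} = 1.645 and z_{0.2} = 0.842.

n = 11

For a one-sample test: n = ((z_{α/2} + z_β) / d)².
z_{α/2} + z_β = 1.645 + 0.842 = 2.487.
n = (2.487 / 0.77)² = 3.230² = 10.43.
Round up.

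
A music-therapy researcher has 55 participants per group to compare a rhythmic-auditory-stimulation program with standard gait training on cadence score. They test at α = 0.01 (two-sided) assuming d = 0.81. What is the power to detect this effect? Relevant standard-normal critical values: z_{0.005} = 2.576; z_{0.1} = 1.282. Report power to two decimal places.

For two equal groups, power = Φ(d·√(n/2) − z_{α/2}).
d·√(n/2) = 0.81 × √(55/2) = 0.81 × 5.244 = 4.248.
z_β = 4.248 − 2.576 = 1.672.
Power = Φ(1.672) = 0.953.

power ≈ 0.95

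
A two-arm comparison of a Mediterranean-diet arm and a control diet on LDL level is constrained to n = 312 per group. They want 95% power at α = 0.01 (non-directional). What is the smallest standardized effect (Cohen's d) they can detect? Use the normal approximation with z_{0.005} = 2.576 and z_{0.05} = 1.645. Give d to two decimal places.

d_min ≈ 0.34

For two independent groups of n = 312 each: d_min = (z_{α/2} + z_β)·√(2/n).
z-sum = 2.576 + 1.645 = 4.221.
d_min = 4.221 × √(2/312) = 4.221 × 0.0801 = 0.338.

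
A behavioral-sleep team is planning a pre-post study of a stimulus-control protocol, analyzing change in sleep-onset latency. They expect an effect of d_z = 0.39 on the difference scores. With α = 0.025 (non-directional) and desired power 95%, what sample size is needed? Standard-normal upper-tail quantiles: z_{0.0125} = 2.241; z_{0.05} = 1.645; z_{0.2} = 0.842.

n = 100 pairs

For a paired (one-sample on differences) test: n = ((z_{α/2} + z_β) / d)².
z_{α/2} + z_β = 2.241 + 1.645 = 3.886.
n = (3.886 / 0.39)² = 9.964² = 99.28.
Round up.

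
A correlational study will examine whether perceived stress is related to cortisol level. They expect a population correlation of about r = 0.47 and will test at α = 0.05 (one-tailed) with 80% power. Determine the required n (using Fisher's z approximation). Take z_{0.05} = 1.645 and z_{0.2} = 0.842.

n = 27

Fisher's z: C = ½·ln((1+r)/(1−r)) = ½·ln(2.7736) = 0.5101.
n = ((z_{α} + z_β)/C)² + 3.
(1.645 + 0.842) / 0.5101 = 2.487 / 0.5101 = 4.876.
n = 4.876² + 3 = 23.77 + 3 = 26.8.
Round up.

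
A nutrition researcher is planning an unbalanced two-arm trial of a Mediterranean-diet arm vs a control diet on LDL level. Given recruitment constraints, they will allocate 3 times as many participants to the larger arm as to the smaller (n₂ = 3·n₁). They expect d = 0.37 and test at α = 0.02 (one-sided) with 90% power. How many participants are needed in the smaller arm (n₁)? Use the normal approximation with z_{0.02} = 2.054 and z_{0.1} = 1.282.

With allocation ratio k = n₂/n₁ = 3, Var(x̄₁−x̄₂) = σ²(1/n₁ + 1/(k·n₁)) = σ²·(k+1)/(k·n₁).
So n₁ = (1 + 1/k)·((z_{α} + z_β)/d)² = 1.333 × (3.336/0.37)².
n₁ = 1.333 × 81.29 = 108.4.
Round up: n₁ = 109, giving n₂ = 3 × 109 = 327.

n₁ = 109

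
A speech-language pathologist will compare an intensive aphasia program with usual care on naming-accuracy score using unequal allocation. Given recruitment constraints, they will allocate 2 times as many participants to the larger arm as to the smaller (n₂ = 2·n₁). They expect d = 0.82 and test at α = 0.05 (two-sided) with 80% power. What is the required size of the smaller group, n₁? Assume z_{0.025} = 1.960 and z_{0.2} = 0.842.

n₁ = 18

With allocation ratio k = n₂/n₁ = 2, Var(x̄₁−x̄₂) = σ²(1/n₁ + 1/(k·n₁)) = σ²·(k+1)/(k·n₁).
So n₁ = (1 + 1/k)·((z_{α/2} + z_β)/d)² = 1.500 × (2.802/0.82)².
n₁ = 1.500 × 11.68 = 17.5.
Round up: n₁ = 18, giving n₂ = 2 × 18 = 36.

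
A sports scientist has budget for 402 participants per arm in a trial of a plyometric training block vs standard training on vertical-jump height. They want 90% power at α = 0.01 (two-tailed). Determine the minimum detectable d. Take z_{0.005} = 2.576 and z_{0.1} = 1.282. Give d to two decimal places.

d_min ≈ 0.27

For two independent groups of n = 402 each: d_min = (z_{α/2} + z_β)·√(2/n).
z-sum = 2.576 + 1.282 = 3.858.
d_min = 3.858 × √(2/402) = 3.858 × 0.0705 = 0.272.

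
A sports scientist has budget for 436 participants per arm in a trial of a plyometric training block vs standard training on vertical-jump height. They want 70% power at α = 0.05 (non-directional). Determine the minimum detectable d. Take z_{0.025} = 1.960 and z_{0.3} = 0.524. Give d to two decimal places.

d_min ≈ 0.17

For two independent groups of n = 436 each: d_min = (z_{α/2} + z_β)·√(2/n).
z-sum = 1.960 + 0.524 = 2.484.
d_min = 2.484 × √(2/436) = 2.484 × 0.0677 = 0.168.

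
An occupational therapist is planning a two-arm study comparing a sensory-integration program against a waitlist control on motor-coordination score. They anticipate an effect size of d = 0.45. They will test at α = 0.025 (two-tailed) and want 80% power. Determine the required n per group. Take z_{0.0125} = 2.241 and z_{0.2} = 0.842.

n = 94 per group

For two independent groups with equal n: n = 2·((z_{α/2} + z_β) / d)².
z_{α/2} + z_β = 2.241 + 0.842 = 3.083.
n = 2 × (3.083 / 0.45)² = 2 × 6.851² = 2 × 46.94 = 93.9.
Round up to the next whole participant.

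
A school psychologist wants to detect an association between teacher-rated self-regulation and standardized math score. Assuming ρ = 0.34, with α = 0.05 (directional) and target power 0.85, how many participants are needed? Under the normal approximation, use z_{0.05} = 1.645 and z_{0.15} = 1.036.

Fisher's z: C = ½·ln((1+r)/(1−r)) = ½·ln(2.0303) = 0.3541.
n = ((z_{α} + z_β)/C)² + 3.
(1.645 + 1.036) / 0.3541 = 2.681 / 0.3541 = 7.571.
n = 7.571² + 3 = 57.32 + 3 = 60.3.
Round up.

n = 61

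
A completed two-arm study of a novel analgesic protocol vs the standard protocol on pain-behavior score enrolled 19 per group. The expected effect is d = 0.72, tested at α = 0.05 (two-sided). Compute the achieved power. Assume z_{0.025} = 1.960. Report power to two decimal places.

For two equal groups, power = Φ(d·√(n/2) − z_{α/2}).
d·√(n/2) = 0.72 × √(19/2) = 0.72 × 3.082 = 2.219.
z_β = 2.219 − 1.960 = 0.259.
Power = Φ(0.259) = 0.602.

power ≈ 0.60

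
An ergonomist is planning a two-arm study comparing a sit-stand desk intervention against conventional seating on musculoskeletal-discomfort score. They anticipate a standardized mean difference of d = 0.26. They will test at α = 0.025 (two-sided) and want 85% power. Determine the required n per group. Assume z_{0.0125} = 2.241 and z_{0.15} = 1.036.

For two independent groups with equal n: n = 2·((z_{α/2} + z_β) / d)².
z_{α/2} + z_β = 2.241 + 1.036 = 3.277.
n = 2 × (3.277 / 0.26)² = 2 × 12.604² = 2 × 158.86 = 317.7.
Round up to the next whole participant.

n = 318 per group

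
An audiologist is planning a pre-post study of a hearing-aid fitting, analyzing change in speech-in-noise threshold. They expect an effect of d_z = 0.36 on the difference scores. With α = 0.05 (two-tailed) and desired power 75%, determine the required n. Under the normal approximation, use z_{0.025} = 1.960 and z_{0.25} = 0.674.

n = 54 pairs

For a paired (one-sample on differences) test: n = ((z_{α/2} + z_β) / d)².
z_{α/2} + z_β = 1.960 + 0.674 = 2.634.
n = (2.634 / 0.36)² = 7.317² = 53.53.
Round up.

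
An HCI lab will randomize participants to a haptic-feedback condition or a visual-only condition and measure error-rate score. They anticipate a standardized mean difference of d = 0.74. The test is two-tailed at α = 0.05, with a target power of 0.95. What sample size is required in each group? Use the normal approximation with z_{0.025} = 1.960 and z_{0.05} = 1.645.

For two independent groups with equal n: n = 2·((z_{α/2} + z_β) / d)².
z_{α/2} + z_β = 1.960 + 1.645 = 3.605.
n = 2 × (3.605 / 0.74)² = 2 × 4.872² = 2 × 23.73 = 47.5.
Round up to the next whole participant.

n = 48 per group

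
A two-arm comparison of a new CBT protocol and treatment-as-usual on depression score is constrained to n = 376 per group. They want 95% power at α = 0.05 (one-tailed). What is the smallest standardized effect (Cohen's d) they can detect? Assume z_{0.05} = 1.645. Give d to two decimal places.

For two independent groups of n = 376 each: d_min = (z_{α} + z_β)·√(2/n).
z-sum = 1.645 + 1.645 = 3.290.
d_min = 3.290 × √(2/376) = 3.290 × 0.0729 = 0.240.

d_min ≈ 0.24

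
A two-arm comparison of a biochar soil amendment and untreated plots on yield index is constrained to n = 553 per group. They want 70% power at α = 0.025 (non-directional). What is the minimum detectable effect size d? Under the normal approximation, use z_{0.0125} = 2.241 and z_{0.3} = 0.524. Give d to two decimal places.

For two independent groups of n = 553 each: d_min = (z_{α/2} + z_β)·√(2/n).
z-sum = 2.241 + 0.524 = 2.765.
d_min = 2.765 × √(2/553) = 2.765 × 0.0601 = 0.166.

d_min ≈ 0.17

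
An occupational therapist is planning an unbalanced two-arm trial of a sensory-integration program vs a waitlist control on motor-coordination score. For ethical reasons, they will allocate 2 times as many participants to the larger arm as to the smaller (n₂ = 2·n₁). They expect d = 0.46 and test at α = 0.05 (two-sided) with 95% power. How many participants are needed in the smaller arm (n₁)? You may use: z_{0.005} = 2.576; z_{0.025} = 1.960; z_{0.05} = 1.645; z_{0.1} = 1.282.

With allocation ratio k = n₂/n₁ = 2, Var(x̄₁−x̄₂) = σ²(1/n₁ + 1/(k·n₁)) = σ²·(k+1)/(k·n₁).
So n₁ = (1 + 1/k)·((z_{α/2} + z_β)/d)² = 1.500 × (3.605/0.46)².
n₁ = 1.500 × 61.42 = 92.1.
Round up: n₁ = 93, giving n₂ = 2 × 93 = 186.

n₁ = 93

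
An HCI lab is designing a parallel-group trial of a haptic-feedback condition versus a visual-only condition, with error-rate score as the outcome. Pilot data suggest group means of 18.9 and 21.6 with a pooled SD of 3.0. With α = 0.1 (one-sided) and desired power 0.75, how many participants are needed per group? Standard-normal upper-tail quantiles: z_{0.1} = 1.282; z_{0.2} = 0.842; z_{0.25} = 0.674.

Cohen's d = |M₁ − M₂| / SD_pooled = |18.9 − 21.6| / 3.0 = 2.7 / 3.0 = 0.900.
For two independent groups with equal n: n = 2·((z_{α} + z_β) / d)².
z_{α} + z_β = 1.282 + 0.674 = 1.956.
n = 2 × (1.956 / 0.900)² = 2 × 2.173² = 2 × 4.72 = 9.4.
Round up to the next whole participant.

n = 10 per group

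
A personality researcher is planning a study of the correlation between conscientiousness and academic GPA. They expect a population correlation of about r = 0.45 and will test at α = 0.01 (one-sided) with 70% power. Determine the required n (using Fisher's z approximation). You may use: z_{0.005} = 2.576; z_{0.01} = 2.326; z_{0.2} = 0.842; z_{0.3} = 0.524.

Fisher's z: C = ½·ln((1+r)/(1−r)) = ½·ln(2.6364) = 0.4847.
n = ((z_{α} + z_β)/C)² + 3.
(2.326 + 0.524) / 0.4847 = 2.850 / 0.4847 = 5.880.
n = 5.880² + 3 = 34.57 + 3 = 37.6.
Round up.

n = 38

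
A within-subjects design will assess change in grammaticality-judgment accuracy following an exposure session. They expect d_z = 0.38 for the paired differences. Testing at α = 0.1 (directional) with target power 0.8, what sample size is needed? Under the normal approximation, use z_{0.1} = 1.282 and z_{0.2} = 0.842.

For a paired (one-sample on differences) test: n = ((z_{α} + z_β) / d)².
z_{α} + z_β = 1.282 + 0.842 = 2.124.
n = (2.124 / 0.38)² = 5.589² = 31.24.
Round up.

n = 32 pairs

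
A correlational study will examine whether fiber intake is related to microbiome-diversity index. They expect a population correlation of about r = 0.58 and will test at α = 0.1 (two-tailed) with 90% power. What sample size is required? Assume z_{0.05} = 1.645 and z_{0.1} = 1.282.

n = 23

Fisher's z: C = ½·ln((1+r)/(1−r)) = ½·ln(3.7619) = 0.6625.
n = ((z_{α/2} + z_β)/C)² + 3.
(1.645 + 1.282) / 0.6625 = 2.927 / 0.6625 = 4.418.
n = 4.418² + 3 = 19.52 + 3 = 22.5.
Round up.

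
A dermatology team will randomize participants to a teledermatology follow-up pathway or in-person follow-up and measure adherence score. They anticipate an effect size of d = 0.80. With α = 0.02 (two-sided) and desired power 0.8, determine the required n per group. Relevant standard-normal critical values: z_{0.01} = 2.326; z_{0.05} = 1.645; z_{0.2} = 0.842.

For two independent groups with equal n: n = 2·((z_{α/2} + z_β) / d)².
z_{α/2} + z_β = 2.326 + 0.842 = 3.168.
n = 2 × (3.168 / 0.80)² = 2 × 3.960² = 2 × 15.68 = 31.4.
Round up to the next whole participant.

n = 32 per group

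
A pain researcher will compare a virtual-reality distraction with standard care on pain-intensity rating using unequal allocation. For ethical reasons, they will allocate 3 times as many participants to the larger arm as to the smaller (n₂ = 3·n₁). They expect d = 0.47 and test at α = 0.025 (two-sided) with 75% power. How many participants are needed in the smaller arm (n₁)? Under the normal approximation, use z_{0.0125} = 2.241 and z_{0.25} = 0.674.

With allocation ratio k = n₂/n₁ = 3, Var(x̄₁−x̄₂) = σ²(1/n₁ + 1/(k·n₁)) = σ²·(k+1)/(k·n₁).
So n₁ = (1 + 1/k)·((z_{α/2} + z_β)/d)² = 1.333 × (2.915/0.47)².
n₁ = 1.333 × 38.47 = 51.3.
Round up: n₁ = 52, giving n₂ = 3 × 52 = 156.

n₁ = 52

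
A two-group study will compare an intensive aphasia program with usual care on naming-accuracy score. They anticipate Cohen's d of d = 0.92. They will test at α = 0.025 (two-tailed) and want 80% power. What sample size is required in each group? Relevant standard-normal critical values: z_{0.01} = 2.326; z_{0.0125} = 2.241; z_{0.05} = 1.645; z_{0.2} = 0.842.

n = 23 per group

For two independent groups with equal n: n = 2·((z_{α/2} + z_β) / d)².
z_{α/2} + z_β = 2.241 + 0.842 = 3.083.
n = 2 × (3.083 / 0.92)² = 2 × 3.351² = 2 × 11.23 = 22.5.
Round up to the next whole participant.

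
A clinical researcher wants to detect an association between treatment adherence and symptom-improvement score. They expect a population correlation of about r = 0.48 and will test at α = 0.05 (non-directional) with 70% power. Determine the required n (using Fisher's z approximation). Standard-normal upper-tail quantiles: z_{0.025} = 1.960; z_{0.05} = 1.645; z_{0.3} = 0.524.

Fisher's z: C = ½·ln((1+r)/(1−r)) = ½·ln(2.8462) = 0.5230.
n = ((z_{α/2} + z_β)/C)² + 3.
(1.960 + 0.524) / 0.5230 = 2.484 / 0.5230 = 4.750.
n = 4.750² + 3 = 22.56 + 3 = 25.6.
Round up.

n = 26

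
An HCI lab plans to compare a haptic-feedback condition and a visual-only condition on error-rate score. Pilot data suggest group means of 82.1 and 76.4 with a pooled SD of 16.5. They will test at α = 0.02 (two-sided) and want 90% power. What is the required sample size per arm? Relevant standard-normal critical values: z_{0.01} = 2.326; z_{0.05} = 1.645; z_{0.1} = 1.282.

n = 219 per group

Cohen's d = |M₁ − M₂| / SD_pooled = |82.1 − 76.4| / 16.5 = 5.7 / 16.5 = 0.345.
For two independent groups with equal n: n = 2·((z_{α/2} + z_β) / d)².
z_{α/2} + z_β = 2.326 + 1.282 = 3.608.
n = 2 × (3.608 / 0.345)² = 2 × 10.458² = 2 × 109.37 = 218.7.
Round up to the next whole participant.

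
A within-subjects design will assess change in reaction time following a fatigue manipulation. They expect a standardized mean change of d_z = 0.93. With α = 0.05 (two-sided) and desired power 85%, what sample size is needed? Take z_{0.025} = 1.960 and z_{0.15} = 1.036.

For a paired (one-sample on differences) test: n = ((z_{α/2} + z_β) / d)².
z_{α/2} + z_β = 1.960 + 1.036 = 2.996.
n = (2.996 / 0.93)² = 3.222² = 10.38.
Round up.

n = 11 pairs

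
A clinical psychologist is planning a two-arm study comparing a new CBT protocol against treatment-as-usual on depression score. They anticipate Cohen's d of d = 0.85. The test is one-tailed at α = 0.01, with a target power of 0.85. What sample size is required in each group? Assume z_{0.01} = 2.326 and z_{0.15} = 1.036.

For two independent groups with equal n: n = 2·((z_{α} + z_β) / d)².
z_{α} + z_β = 2.326 + 1.036 = 3.362.
n = 2 × (3.362 / 0.85)² = 2 × 3.955² = 2 × 15.64 = 31.3.
Round up to the next whole participant.

n = 32 per group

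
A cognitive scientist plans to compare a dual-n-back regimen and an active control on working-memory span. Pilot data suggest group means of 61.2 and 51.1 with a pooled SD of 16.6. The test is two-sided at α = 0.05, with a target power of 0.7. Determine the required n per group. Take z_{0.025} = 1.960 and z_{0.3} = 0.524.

n = 34 per group

Cohen's d = |M₁ − M₂| / SD_pooled = |61.2 − 51.1| / 16.6 = 10.1 / 16.6 = 0.608.
For two independent groups with equal n: n = 2·((z_{α/2} + z_β) / d)².
z_{α/2} + z_β = 1.960 + 0.524 = 2.484.
n = 2 × (2.484 / 0.608)² = 2 × 4.086² = 2 × 16.69 = 33.4.
Round up to the next whole participant.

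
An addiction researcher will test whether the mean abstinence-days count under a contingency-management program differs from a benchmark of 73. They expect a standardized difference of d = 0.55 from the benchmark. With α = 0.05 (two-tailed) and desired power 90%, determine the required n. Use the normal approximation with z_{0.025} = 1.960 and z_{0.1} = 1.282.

For a one-sample test: n = ((z_{α/2} + z_β) / d)².
z_{α/2} + z_β = 1.960 + 1.282 = 3.242.
n = (3.242 / 0.55)² = 5.895² = 34.75.
Round up.

n = 35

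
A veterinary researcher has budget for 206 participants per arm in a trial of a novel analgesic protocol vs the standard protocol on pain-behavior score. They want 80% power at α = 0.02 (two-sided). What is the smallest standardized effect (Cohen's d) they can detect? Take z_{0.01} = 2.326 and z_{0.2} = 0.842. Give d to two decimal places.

d_min ≈ 0.31

For two independent groups of n = 206 each: d_min = (z_{α/2} + z_β)·√(2/n).
z-sum = 2.326 + 0.842 = 3.168.
d_min = 3.168 × √(2/206) = 3.168 × 0.0985 = 0.312.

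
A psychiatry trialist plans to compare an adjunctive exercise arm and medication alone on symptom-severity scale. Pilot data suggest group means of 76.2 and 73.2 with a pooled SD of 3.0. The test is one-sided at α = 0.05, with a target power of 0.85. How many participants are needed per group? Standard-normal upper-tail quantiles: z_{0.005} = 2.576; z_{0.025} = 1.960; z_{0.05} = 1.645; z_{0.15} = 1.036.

Cohen's d = |M₁ − M₂| / SD_pooled = |76.2 − 73.2| / 3.0 = 3.0 / 3.0 = 1.000.
For two independent groups with equal n: n = 2·((z_{α} + z_β) / d)².
z_{α} + z_β = 1.645 + 1.036 = 2.681.
n = 2 × (2.681 / 1.000)² = 2 × 2.681² = 2 × 7.19 = 14.4.
Round up to the next whole participant.

n = 15 per group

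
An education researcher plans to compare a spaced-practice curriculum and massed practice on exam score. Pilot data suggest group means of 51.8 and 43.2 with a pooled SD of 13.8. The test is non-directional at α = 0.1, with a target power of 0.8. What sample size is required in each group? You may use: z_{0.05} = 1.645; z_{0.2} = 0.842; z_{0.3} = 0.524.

n = 32 per group

Cohen's d = |M₁ − M₂| / SD_pooled = |51.8 − 43.2| / 13.8 = 8.6 / 13.8 = 0.623.
For two independent groups with equal n: n = 2·((z_{α/2} + z_β) / d)².
z_{α/2} + z_β = 1.645 + 0.842 = 2.487.
n = 2 × (2.487 / 0.623)² = 2 × 3.992² = 2 × 15.94 = 31.9.
Round up to the next whole participant.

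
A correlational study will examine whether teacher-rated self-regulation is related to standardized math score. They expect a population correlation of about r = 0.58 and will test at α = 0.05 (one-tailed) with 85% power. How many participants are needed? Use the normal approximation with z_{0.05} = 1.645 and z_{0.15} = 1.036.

Fisher's z: C = ½·ln((1+r)/(1−r)) = ½·ln(3.7619) = 0.6625.
n = ((z_{α} + z_β)/C)² + 3.
(1.645 + 1.036) / 0.6625 = 2.681 / 0.6625 = 4.047.
n = 4.047² + 3 = 16.38 + 3 = 19.4.
Round up.

n = 20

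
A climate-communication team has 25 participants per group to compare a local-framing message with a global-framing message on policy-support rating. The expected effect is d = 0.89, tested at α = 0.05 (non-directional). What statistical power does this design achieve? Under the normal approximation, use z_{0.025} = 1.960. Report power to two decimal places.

power ≈ 0.88

For two equal groups, power = Φ(d·√(n/2) − z_{α/2}).
d·√(n/2) = 0.89 × √(25/2) = 0.89 × 3.536 = 3.147.
z_β = 3.147 − 1.960 = 1.187.
Power = Φ(1.187) = 0.882.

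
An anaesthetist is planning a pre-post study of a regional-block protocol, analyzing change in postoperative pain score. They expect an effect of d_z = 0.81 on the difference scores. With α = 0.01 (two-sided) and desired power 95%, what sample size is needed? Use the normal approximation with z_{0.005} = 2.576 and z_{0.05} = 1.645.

n = 28 pairs

For a paired (one-sample on differences) test: n = ((z_{α/2} + z_β) / d)².
z_{α/2} + z_β = 2.576 + 1.645 = 4.221.
n = (4.221 / 0.81)² = 5.211² = 27.16.
Round up.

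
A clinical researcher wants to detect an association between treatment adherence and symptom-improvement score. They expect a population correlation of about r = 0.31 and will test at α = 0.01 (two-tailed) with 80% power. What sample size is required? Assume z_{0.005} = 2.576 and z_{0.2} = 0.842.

n = 117

Fisher's z: C = ½·ln((1+r)/(1−r)) = ½·ln(1.8986) = 0.3205.
n = ((z_{α/2} + z_β)/C)² + 3.
(2.576 + 0.842) / 0.3205 = 3.418 / 0.3205 = 10.665.
n = 10.665² + 3 = 113.73 + 3 = 116.7.
Round up.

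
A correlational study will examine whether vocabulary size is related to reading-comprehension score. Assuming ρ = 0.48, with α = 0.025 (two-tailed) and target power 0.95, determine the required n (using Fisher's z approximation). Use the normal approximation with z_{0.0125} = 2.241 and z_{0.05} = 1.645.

n = 59

Fisher's z: C = ½·ln((1+r)/(1−r)) = ½·ln(2.8462) = 0.5230.
n = ((z_{α/2} + z_β)/C)² + 3.
(2.241 + 1.645) / 0.5230 = 3.886 / 0.5230 = 7.430.
n = 7.430² + 3 = 55.21 + 3 = 58.2.
Round up.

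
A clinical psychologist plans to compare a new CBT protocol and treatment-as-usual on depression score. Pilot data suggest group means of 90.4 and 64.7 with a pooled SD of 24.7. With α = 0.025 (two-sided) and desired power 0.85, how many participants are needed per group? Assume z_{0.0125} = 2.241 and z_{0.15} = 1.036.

n = 20 per group

Cohen's d = |M₁ − M₂| / SD_pooled = |90.4 − 64.7| / 24.7 = 25.7 / 24.7 = 1.040.
For two independent groups with equal n: n = 2·((z_{α/2} + z_β) / d)².
z_{α/2} + z_β = 2.241 + 1.036 = 3.277.
n = 2 × (3.277 / 1.040)² = 2 × 3.151² = 2 × 9.93 = 19.9.
Round up to the next whole participant.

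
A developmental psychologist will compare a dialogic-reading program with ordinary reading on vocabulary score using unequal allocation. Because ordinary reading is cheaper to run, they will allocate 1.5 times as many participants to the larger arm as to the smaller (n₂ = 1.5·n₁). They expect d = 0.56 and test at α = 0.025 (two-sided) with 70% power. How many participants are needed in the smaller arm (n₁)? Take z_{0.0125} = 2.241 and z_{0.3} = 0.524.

n₁ = 41

With allocation ratio k = n₂/n₁ = 1.5, Var(x̄₁−x̄₂) = σ²(1/n₁ + 1/(k·n₁)) = σ²·(k+1)/(k·n₁).
So n₁ = (1 + 1/k)·((z_{α/2} + z_β)/d)² = 1.667 × (2.765/0.56)².
n₁ = 1.667 × 24.38 = 40.6.
Round up: n₁ = 41, giving n₂ = ⌈1.5 × 41⌉ = ⌈61.5⌉ = 62.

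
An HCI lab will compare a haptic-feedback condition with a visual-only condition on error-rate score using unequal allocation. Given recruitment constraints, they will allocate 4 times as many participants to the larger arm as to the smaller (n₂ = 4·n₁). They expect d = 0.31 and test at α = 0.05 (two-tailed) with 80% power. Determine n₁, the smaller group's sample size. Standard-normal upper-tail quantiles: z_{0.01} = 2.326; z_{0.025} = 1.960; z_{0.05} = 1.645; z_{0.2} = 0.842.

n₁ = 103

With allocation ratio k = n₂/n₁ = 4, Var(x̄₁−x̄₂) = σ²(1/n₁ + 1/(k·n₁)) = σ²·(k+1)/(k·n₁).
So n₁ = (1 + 1/k)·((z_{α/2} + z_β)/d)² = 1.250 × (2.802/0.31)².
n₁ = 1.250 × 81.70 = 102.1.
Round up: n₁ = 103, giving n₂ = 4 × 103 = 412.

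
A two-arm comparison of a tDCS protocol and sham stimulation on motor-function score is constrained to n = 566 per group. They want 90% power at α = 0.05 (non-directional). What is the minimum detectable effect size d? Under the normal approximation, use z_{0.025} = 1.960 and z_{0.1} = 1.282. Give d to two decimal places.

d_min ≈ 0.19

For two independent groups of n = 566 each: d_min = (z_{α/2} + z_β)·√(2/n).
z-sum = 1.960 + 1.282 = 3.242.
d_min = 3.242 × √(2/566) = 3.242 × 0.0594 = 0.193.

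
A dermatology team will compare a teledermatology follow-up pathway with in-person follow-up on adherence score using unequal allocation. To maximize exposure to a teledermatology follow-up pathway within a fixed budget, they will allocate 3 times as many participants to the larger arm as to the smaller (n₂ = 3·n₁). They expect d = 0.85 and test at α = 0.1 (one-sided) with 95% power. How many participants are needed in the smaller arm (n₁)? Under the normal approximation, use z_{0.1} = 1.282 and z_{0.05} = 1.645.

With allocation ratio k = n₂/n₁ = 3, Var(x̄₁−x̄₂) = σ²(1/n₁ + 1/(k·n₁)) = σ²·(k+1)/(k·n₁).
So n₁ = (1 + 1/k)·((z_{α} + z_β)/d)² = 1.333 × (2.927/0.85)².
n₁ = 1.333 × 11.86 = 15.8.
Round up: n₁ = 16, giving n₂ = 3 × 16 = 48.

n₁ = 16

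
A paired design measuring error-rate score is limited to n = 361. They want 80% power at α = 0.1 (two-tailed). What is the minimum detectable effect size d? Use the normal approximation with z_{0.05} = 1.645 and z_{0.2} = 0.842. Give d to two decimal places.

For a single sample (or paired design) of n = 361: d_min = (z_{α/2} + z_β)/√n.
z-sum = 1.645 + 0.842 = 2.487.
d_min = 2.487 / √361 = 2.487 / 19.000 = 0.131.

d_min ≈ 0.13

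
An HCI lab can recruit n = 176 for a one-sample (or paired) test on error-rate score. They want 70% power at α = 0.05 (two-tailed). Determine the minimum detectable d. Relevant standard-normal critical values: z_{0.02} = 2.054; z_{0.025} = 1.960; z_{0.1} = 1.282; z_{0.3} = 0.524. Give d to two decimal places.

For a single sample (or paired design) of n = 176: d_min = (z_{α/2} + z_β)/√n.
z-sum = 1.960 + 0.524 = 2.484.
d_min = 2.484 / √176 = 2.484 / 13.266 = 0.187.

d_min ≈ 0.19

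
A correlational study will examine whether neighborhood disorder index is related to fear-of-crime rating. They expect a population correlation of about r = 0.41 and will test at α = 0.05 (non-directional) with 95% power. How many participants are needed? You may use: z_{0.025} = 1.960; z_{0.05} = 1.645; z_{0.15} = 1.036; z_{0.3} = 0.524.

Fisher's z: C = ½·ln((1+r)/(1−r)) = ½·ln(2.3898) = 0.4356.
n = ((z_{α/2} + z_β)/C)² + 3.
(1.960 + 1.645) / 0.4356 = 3.605 / 0.4356 = 8.276.
n = 8.276² + 3 = 68.49 + 3 = 71.5.
Round up.

n = 72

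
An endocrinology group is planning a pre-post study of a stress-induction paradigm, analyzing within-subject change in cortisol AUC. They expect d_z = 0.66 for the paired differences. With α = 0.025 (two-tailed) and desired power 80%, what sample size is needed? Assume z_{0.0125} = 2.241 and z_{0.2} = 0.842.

n = 22 pairs

For a paired (one-sample on differences) test: n = ((z_{α/2} + z_β) / d)².
z_{α/2} + z_β = 2.241 + 0.842 = 3.083.
n = (3.083 / 0.66)² = 4.671² = 21.82.
Round up.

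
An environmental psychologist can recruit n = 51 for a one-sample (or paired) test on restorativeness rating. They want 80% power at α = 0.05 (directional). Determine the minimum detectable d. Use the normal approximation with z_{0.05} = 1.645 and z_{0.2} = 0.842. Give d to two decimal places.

For a single sample (or paired design) of n = 51: d_min = (z_{α} + z_β)/√n.
z-sum = 1.645 + 0.842 = 2.487.
d_min = 2.487 / √51 = 2.487 / 7.141 = 0.348.

d_min ≈ 0.35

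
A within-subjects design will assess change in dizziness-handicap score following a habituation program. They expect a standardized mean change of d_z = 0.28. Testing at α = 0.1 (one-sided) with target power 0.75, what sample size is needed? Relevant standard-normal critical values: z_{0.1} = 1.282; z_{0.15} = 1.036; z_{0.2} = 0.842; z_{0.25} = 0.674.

n = 49 pairs

For a paired (one-sample on differences) test: n = ((z_{α} + z_β) / d)².
z_{α} + z_β = 1.282 + 0.674 = 1.956.
n = (1.956 / 0.28)² = 6.986² = 48.80.
Round up.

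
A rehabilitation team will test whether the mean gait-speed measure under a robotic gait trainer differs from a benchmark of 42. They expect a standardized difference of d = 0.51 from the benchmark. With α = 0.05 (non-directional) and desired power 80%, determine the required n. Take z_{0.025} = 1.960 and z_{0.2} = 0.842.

n = 31

For a one-sample test: n = ((z_{α/2} + z_β) / d)².
z_{α/2} + z_β = 1.960 + 0.842 = 2.802.
n = (2.802 / 0.51)² = 5.494² = 30.19.
Round up.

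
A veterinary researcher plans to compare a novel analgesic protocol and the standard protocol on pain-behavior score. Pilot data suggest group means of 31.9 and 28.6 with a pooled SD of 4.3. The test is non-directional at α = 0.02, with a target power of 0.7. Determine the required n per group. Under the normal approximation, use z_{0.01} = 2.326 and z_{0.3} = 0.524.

n = 28 per group

Cohen's d = |M₁ − M₂| / SD_pooled = |31.9 − 28.6| / 4.3 = 3.3 / 4.3 = 0.767.
For two independent groups with equal n: n = 2·((z_{α/2} + z_β) / d)².
z_{α/2} + z_β = 2.326 + 0.524 = 2.850.
n = 2 × (2.850 / 0.767)² = 2 × 3.716² = 2 × 13.81 = 27.6.
Round up to the next whole participant.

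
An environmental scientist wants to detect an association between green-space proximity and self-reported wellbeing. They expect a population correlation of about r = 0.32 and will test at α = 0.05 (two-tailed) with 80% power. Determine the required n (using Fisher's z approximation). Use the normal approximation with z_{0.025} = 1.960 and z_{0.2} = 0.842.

n = 75

Fisher's z: C = ½·ln((1+r)/(1−r)) = ½·ln(1.9412) = 0.3316.
n = ((z_{α/2} + z_β)/C)² + 3.
(1.960 + 0.842) / 0.3316 = 2.802 / 0.3316 = 8.450.
n = 8.450² + 3 = 71.40 + 3 = 74.4.
Round up.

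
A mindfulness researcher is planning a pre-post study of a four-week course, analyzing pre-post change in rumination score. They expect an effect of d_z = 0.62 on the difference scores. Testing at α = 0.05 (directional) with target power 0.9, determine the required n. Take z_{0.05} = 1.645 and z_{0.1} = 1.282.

n = 23 pairs

For a paired (one-sample on differences) test: n = ((z_{α} + z_β) / d)².
z_{α} + z_β = 1.645 + 1.282 = 2.927.
n = (2.927 / 0.62)² = 4.721² = 22.29.
Round up.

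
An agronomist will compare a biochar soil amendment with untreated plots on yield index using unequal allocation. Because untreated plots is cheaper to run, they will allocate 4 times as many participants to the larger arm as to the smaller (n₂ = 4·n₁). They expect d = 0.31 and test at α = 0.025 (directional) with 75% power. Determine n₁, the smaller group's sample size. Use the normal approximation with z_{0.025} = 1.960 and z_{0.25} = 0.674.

With allocation ratio k = n₂/n₁ = 4, Var(x̄₁−x̄₂) = σ²(1/n₁ + 1/(k·n₁)) = σ²·(k+1)/(k·n₁).
So n₁ = (1 + 1/k)·((z_{α} + z_β)/d)² = 1.250 × (2.634/0.31)².
n₁ = 1.250 × 72.20 = 90.2.
Round up: n₁ = 91, giving n₂ = 4 × 91 = 364.

n₁ = 91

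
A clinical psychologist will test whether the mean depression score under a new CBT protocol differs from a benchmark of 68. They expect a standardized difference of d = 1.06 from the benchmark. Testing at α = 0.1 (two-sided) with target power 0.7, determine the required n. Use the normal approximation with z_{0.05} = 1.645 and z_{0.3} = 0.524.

For a one-sample test: n = ((z_{α/2} + z_β) / d)².
z_{α/2} + z_β = 1.645 + 0.524 = 2.169.
n = (2.169 / 1.06)² = 2.046² = 4.19.
Round up.

n = 5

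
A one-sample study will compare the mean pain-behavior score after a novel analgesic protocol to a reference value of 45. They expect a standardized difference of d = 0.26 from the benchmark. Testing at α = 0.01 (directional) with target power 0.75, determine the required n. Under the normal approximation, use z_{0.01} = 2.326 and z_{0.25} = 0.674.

n = 134

For a one-sample test: n = ((z_{α} + z_β) / d)².
z_{α} + z_β = 2.326 + 0.674 = 3.000.
n = (3.000 / 0.26)² = 11.538² = 133.14.
Round up.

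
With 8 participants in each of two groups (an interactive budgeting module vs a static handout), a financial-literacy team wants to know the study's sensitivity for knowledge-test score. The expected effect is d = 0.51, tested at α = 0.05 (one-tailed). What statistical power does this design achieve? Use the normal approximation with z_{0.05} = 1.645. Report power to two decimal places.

power ≈ 0.27

For two equal groups, power = Φ(d·√(n/2) − z_{α}).
d·√(n/2) = 0.51 × √(8/2) = 0.51 × 2.000 = 1.020.
z_β = 1.020 − 1.645 = -0.625.
Power = Φ(-0.625) = 0.266.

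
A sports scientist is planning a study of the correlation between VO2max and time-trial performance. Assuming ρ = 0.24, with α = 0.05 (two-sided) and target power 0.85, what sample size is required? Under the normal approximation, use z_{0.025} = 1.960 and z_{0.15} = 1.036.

n = 153

Fisher's z: C = ½·ln((1+r)/(1−r)) = ½·ln(1.6316) = 0.2448.
n = ((z_{α/2} + z_β)/C)² + 3.
(1.960 + 1.036) / 0.2448 = 2.996 / 0.2448 = 12.239.
n = 12.239² + 3 = 149.78 + 3 = 152.8.
Round up.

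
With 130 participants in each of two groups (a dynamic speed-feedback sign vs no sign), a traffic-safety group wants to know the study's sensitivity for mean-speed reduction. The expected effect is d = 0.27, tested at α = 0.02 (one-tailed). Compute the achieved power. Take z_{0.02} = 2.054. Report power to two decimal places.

For two equal groups, power = Φ(d·√(n/2) − z_{α}).
d·√(n/2) = 0.27 × √(130/2) = 0.27 × 8.062 = 2.177.
z_β = 2.177 − 2.054 = 0.123.
Power = Φ(0.123) = 0.549.

power ≈ 0.55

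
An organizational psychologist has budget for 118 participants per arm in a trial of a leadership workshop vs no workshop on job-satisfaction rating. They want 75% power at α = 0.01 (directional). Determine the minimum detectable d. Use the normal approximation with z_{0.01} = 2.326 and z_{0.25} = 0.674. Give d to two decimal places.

d_min ≈ 0.39

For two independent groups of n = 118 each: d_min = (z_{α} + z_β)·√(2/n).
z-sum = 2.326 + 0.674 = 3.000.
d_min = 3.000 × √(2/118) = 3.000 × 0.1302 = 0.391.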